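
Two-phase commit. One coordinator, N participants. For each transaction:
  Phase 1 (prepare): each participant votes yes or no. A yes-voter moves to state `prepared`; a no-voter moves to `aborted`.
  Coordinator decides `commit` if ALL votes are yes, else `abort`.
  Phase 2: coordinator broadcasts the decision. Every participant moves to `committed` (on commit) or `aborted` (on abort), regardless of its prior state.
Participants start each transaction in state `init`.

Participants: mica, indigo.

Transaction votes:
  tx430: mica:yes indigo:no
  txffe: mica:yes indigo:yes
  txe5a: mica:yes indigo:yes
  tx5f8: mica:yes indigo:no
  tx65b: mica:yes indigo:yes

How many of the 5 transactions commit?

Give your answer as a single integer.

Answer: 3

Derivation:
tx430: no from indigo -> abort (commits=0)
txffe: all yes -> commit (commits=1)
txe5a: all yes -> commit (commits=2)
tx5f8: no from indigo -> abort (commits=2)
tx65b: all yes -> commit (commits=3)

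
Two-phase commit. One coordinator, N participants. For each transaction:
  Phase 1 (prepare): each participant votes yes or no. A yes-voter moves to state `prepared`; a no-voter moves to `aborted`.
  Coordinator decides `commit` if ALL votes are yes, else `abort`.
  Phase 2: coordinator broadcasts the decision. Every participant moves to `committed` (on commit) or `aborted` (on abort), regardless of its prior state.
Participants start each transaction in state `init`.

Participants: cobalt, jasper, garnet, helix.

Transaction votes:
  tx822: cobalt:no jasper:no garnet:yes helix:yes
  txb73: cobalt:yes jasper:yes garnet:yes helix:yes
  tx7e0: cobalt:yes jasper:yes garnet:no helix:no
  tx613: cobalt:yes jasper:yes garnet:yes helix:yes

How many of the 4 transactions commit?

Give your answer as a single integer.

tx822: no from cobalt, jasper -> abort (commits=0)
txb73: all yes -> commit (commits=1)
tx7e0: no from garnet, helix -> abort (commits=1)
tx613: all yes -> commit (commits=2)

Answer: 2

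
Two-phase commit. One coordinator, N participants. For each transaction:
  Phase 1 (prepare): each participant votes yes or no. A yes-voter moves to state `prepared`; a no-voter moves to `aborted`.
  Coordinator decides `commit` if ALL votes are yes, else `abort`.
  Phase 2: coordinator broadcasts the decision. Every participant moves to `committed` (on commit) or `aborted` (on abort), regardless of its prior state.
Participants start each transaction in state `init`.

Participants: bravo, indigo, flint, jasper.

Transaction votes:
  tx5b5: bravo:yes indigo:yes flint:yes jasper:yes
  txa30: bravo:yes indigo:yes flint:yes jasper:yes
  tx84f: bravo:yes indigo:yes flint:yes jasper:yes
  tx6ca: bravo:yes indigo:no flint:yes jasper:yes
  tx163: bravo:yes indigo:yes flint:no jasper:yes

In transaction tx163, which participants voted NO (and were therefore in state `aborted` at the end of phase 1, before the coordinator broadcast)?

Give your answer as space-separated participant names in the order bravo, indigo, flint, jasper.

Txn tx163 phase 1: bravo yes -> prepared; indigo yes -> prepared; flint no -> aborted; jasper yes -> prepared

Answer: flint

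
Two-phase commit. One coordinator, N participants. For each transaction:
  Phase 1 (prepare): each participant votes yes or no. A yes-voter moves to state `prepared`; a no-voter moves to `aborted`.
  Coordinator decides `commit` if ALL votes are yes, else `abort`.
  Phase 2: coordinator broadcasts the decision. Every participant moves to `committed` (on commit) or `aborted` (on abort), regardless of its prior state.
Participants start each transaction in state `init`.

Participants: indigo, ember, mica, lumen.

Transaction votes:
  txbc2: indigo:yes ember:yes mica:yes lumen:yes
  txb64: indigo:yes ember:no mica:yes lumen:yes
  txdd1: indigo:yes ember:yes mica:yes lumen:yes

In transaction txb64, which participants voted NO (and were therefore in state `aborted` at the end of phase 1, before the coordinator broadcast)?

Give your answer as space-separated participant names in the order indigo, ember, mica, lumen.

Txn txb64 phase 1: indigo yes -> prepared; ember no -> aborted; mica yes -> prepared; lumen yes -> prepared

Answer: ember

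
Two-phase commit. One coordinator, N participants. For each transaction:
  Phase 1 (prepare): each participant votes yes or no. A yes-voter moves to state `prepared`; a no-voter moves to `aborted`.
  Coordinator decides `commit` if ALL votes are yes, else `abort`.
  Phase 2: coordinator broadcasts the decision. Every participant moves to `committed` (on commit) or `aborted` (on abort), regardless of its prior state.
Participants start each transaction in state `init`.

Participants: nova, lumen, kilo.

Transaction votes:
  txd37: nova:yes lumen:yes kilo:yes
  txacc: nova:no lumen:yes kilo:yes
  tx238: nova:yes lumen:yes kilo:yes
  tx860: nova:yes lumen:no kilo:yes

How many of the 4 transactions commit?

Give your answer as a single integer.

txd37: all yes -> commit (commits=1)
txacc: no from nova -> abort (commits=1)
tx238: all yes -> commit (commits=2)
tx860: no from lumen -> abort (commits=2)

Answer: 2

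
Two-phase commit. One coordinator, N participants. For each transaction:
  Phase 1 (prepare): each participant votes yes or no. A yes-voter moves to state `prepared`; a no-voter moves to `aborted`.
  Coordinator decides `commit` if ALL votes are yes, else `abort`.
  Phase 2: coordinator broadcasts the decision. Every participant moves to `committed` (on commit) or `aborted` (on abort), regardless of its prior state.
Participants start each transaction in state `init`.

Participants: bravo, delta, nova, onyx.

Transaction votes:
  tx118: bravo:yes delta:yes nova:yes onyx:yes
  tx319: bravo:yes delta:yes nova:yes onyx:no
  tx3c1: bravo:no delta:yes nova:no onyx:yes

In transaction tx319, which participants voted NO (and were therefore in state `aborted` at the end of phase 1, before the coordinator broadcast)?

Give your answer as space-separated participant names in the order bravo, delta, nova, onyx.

Txn tx319 phase 1: bravo yes -> prepared; delta yes -> prepared; nova yes -> prepared; onyx no -> aborted

Answer: onyx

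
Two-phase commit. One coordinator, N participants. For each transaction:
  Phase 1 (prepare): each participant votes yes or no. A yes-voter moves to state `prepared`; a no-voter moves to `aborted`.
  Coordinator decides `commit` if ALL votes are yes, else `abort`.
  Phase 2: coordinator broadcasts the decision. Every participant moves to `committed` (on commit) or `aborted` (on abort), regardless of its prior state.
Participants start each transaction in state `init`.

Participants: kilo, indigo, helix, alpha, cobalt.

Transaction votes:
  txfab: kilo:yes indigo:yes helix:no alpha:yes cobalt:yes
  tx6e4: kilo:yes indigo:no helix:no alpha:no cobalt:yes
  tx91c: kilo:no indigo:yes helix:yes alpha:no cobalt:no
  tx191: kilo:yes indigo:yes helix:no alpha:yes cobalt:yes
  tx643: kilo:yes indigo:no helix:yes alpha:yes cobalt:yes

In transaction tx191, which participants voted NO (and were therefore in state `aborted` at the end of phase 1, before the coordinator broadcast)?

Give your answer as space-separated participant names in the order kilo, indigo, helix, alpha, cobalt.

Txn tx191 phase 1: kilo yes -> prepared; indigo yes -> prepared; helix no -> aborted; alpha yes -> prepared; cobalt yes -> prepared

Answer: helix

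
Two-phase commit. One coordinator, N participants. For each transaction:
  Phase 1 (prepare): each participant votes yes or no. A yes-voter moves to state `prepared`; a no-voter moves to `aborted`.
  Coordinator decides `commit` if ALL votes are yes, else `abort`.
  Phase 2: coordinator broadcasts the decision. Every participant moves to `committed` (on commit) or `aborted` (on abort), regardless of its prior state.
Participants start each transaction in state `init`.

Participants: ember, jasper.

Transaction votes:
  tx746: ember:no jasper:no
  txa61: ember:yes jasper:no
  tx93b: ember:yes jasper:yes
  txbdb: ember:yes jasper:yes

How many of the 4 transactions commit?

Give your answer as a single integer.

Answer: 2

Derivation:
tx746: no from ember, jasper -> abort (commits=0)
txa61: no from jasper -> abort (commits=0)
tx93b: all yes -> commit (commits=1)
txbdb: all yes -> commit (commits=2)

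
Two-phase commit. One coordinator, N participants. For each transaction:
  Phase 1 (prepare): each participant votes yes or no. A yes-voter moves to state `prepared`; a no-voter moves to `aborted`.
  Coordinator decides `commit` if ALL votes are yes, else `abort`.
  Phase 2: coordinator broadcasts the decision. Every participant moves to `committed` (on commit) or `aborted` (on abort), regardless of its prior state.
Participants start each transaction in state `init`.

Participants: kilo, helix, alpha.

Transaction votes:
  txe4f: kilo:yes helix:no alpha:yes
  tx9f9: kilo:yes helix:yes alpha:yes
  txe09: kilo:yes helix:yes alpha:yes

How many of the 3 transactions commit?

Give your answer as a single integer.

txe4f: no from helix -> abort (commits=0)
tx9f9: all yes -> commit (commits=1)
txe09: all yes -> commit (commits=2)

Answer: 2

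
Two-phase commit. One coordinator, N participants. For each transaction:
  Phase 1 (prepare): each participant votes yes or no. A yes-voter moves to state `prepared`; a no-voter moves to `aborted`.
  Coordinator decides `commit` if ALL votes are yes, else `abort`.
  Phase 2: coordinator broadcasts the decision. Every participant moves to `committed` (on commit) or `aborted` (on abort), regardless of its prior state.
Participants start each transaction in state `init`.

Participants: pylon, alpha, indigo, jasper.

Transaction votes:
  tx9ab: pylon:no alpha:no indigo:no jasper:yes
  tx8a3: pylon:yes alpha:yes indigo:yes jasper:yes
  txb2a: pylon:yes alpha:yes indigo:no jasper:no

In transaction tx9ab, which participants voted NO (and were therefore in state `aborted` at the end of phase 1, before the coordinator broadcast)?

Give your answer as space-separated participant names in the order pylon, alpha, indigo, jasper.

Answer: pylon alpha indigo

Derivation:
Txn tx9ab phase 1: pylon no -> aborted; alpha no -> aborted; indigo no -> aborted; jasper yes -> prepared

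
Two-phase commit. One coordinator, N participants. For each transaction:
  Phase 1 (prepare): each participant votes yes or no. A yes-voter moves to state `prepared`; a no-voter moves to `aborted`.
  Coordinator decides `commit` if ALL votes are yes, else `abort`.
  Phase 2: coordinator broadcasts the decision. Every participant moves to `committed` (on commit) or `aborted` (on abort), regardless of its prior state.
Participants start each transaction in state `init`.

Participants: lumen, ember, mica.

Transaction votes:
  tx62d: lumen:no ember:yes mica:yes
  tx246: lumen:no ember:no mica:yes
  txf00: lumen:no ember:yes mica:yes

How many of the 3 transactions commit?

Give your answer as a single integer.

Answer: 0

Derivation:
tx62d: no from lumen -> abort (commits=0)
tx246: no from lumen, ember -> abort (commits=0)
txf00: no from lumen -> abort (commits=0)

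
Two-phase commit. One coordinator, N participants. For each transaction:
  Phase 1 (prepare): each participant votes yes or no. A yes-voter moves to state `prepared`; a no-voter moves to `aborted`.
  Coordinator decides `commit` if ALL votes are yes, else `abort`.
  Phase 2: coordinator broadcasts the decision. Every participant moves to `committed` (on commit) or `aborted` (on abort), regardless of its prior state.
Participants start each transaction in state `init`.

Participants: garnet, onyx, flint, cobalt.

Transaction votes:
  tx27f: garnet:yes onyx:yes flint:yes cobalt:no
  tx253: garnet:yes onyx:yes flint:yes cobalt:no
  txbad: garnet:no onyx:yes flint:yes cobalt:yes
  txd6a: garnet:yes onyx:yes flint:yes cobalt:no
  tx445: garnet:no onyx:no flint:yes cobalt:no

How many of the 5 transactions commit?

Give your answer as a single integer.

tx27f: no from cobalt -> abort (commits=0)
tx253: no from cobalt -> abort (commits=0)
txbad: no from garnet -> abort (commits=0)
txd6a: no from cobalt -> abort (commits=0)
tx445: no from garnet, onyx, cobalt -> abort (commits=0)

Answer: 0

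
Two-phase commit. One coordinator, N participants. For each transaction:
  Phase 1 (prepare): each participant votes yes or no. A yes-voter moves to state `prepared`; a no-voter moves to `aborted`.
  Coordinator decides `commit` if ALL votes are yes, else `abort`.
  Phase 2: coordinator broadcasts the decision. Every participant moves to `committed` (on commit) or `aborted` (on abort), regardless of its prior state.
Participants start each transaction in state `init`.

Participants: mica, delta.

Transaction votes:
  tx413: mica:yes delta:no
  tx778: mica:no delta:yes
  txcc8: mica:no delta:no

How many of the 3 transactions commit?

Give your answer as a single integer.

tx413: no from delta -> abort (commits=0)
tx778: no from mica -> abort (commits=0)
txcc8: no from mica, delta -> abort (commits=0)

Answer: 0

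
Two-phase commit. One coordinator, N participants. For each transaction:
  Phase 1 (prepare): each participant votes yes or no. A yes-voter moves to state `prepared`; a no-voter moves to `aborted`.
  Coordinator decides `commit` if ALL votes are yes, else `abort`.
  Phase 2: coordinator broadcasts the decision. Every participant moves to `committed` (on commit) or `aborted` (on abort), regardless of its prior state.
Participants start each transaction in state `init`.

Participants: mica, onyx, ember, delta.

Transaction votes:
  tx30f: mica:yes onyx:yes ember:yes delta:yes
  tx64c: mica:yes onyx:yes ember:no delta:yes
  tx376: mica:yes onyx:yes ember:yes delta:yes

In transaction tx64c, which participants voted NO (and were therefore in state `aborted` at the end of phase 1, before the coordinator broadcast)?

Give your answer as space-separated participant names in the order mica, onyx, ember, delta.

Txn tx64c phase 1: mica yes -> prepared; onyx yes -> prepared; ember no -> aborted; delta yes -> prepared

Answer: ember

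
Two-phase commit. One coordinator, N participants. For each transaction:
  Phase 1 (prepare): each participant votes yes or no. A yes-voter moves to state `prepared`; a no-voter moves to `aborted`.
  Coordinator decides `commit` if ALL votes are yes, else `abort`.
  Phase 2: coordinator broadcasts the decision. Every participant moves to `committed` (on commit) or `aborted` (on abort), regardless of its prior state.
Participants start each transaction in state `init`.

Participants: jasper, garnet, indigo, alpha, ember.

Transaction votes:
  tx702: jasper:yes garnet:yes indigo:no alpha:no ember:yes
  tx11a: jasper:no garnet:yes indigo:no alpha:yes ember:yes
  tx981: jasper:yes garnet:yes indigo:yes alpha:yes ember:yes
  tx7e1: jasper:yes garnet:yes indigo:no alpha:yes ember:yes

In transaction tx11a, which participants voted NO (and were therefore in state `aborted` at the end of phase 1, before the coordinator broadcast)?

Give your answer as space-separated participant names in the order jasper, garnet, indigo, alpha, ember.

Answer: jasper indigo

Derivation:
Txn tx11a phase 1: jasper no -> aborted; garnet yes -> prepared; indigo no -> aborted; alpha yes -> prepared; ember yes -> prepared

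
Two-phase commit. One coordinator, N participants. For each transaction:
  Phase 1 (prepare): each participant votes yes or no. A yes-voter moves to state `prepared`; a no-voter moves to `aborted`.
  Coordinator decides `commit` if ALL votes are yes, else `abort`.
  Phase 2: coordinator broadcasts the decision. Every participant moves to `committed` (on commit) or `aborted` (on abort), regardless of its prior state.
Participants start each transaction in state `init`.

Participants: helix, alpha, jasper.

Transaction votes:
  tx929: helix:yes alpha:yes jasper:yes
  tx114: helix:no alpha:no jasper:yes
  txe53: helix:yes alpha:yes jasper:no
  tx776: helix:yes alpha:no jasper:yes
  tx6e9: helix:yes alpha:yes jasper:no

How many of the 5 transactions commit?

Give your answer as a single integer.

tx929: all yes -> commit (commits=1)
tx114: no from helix, alpha -> abort (commits=1)
txe53: no from jasper -> abort (commits=1)
tx776: no from alpha -> abort (commits=1)
tx6e9: no from jasper -> abort (commits=1)

Answer: 1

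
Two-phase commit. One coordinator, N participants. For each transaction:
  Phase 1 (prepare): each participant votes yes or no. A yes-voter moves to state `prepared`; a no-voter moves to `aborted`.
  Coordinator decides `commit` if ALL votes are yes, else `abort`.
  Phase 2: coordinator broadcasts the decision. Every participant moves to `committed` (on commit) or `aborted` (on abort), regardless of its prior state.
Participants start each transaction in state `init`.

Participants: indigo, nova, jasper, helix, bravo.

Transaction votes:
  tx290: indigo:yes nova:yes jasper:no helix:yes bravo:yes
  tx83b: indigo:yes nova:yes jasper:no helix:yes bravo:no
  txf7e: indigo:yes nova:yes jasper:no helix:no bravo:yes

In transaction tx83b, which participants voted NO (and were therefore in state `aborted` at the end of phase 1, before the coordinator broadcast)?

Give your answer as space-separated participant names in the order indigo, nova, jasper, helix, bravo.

Txn tx83b phase 1: indigo yes -> prepared; nova yes -> prepared; jasper no -> aborted; helix yes -> prepared; bravo no -> aborted

Answer: jasper bravo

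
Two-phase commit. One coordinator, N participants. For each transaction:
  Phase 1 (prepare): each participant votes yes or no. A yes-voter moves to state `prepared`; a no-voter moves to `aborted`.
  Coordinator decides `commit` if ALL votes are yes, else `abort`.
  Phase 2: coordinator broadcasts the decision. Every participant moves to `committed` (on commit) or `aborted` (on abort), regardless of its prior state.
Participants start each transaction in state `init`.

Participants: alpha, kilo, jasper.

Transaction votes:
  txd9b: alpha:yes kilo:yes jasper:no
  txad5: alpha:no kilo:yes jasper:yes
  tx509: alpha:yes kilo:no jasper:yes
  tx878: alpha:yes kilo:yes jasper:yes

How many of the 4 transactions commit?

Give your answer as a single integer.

Answer: 1

Derivation:
txd9b: no from jasper -> abort (commits=0)
txad5: no from alpha -> abort (commits=0)
tx509: no from kilo -> abort (commits=0)
tx878: all yes -> commit (commits=1)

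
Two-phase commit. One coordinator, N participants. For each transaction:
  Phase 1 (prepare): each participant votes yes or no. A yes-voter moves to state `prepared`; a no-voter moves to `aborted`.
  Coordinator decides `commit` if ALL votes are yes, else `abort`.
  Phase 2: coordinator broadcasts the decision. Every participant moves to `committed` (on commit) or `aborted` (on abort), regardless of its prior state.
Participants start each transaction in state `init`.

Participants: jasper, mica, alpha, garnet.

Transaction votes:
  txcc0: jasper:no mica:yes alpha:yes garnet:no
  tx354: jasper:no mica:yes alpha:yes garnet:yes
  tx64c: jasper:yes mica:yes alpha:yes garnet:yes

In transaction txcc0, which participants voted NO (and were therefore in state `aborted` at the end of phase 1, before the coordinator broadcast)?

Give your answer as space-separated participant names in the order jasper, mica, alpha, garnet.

Answer: jasper garnet

Derivation:
Txn txcc0 phase 1: jasper no -> aborted; mica yes -> prepared; alpha yes -> prepared; garnet no -> aborted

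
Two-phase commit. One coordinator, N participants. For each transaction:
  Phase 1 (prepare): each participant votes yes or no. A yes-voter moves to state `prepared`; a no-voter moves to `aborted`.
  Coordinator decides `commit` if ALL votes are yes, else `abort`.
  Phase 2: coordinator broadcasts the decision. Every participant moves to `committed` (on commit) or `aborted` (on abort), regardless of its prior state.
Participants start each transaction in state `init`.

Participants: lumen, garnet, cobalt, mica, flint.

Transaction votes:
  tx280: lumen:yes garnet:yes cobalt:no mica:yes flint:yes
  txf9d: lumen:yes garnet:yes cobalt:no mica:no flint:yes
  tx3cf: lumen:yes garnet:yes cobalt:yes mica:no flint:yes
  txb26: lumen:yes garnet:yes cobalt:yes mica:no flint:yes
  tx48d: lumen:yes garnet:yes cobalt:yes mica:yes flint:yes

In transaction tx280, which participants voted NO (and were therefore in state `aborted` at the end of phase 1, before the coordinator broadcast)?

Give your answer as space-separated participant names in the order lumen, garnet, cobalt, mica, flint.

Answer: cobalt

Derivation:
Txn tx280 phase 1: lumen yes -> prepared; garnet yes -> prepared; cobalt no -> aborted; mica yes -> prepared; flint yes -> prepared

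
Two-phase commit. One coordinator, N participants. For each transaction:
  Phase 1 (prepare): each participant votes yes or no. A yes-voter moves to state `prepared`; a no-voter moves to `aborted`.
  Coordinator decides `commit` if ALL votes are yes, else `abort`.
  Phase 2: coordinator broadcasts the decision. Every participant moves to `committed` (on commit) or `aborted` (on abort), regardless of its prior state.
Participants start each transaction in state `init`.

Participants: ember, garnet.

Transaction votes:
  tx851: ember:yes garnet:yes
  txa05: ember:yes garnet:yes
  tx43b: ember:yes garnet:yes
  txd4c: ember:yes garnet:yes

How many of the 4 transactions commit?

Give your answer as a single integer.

Answer: 4

Derivation:
tx851: all yes -> commit (commits=1)
txa05: all yes -> commit (commits=2)
tx43b: all yes -> commit (commits=3)
txd4c: all yes -> commit (commits=4)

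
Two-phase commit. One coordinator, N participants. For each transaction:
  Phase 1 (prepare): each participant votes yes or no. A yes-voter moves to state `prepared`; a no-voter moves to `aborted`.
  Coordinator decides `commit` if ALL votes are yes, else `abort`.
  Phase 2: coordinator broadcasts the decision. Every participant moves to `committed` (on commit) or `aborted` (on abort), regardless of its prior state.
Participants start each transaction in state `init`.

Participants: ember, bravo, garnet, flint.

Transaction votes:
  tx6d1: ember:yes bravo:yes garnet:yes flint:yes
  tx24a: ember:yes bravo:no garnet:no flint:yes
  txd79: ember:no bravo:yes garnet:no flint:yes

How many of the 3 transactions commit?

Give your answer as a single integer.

Answer: 1

Derivation:
tx6d1: all yes -> commit (commits=1)
tx24a: no from bravo, garnet -> abort (commits=1)
txd79: no from ember, garnet -> abort (commits=1)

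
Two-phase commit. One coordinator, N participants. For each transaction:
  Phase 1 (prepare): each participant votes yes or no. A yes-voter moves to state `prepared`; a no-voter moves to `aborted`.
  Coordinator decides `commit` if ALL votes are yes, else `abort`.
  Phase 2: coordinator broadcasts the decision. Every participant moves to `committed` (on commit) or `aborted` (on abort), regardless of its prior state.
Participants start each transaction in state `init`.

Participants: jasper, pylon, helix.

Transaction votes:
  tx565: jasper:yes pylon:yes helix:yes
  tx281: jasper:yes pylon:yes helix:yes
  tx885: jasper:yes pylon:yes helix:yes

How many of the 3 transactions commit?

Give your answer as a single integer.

Answer: 3

Derivation:
tx565: all yes -> commit (commits=1)
tx281: all yes -> commit (commits=2)
tx885: all yes -> commit (commits=3)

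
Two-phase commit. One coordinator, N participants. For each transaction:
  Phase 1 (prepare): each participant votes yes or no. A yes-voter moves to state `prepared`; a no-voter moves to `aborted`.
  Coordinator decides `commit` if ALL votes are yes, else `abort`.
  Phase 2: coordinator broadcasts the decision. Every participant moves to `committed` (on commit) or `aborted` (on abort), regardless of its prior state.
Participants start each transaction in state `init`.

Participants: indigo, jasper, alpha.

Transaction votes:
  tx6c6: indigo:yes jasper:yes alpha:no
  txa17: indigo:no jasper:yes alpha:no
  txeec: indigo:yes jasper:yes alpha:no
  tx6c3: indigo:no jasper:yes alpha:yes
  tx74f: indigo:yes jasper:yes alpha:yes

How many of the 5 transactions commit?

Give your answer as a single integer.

tx6c6: no from alpha -> abort (commits=0)
txa17: no from indigo, alpha -> abort (commits=0)
txeec: no from alpha -> abort (commits=0)
tx6c3: no from indigo -> abort (commits=0)
tx74f: all yes -> commit (commits=1)

Answer: 1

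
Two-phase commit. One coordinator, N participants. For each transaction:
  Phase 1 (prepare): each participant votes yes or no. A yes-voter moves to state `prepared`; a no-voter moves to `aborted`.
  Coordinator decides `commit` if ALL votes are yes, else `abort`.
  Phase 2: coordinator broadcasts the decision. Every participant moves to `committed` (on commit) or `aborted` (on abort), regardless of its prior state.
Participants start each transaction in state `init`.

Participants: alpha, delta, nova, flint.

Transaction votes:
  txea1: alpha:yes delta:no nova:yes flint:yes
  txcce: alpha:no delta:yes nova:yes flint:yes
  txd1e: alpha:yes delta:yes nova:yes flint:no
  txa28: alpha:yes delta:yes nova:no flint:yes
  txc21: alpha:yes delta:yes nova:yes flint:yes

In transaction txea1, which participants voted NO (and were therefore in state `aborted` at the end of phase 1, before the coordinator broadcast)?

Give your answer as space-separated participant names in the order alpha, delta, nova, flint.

Txn txea1 phase 1: alpha yes -> prepared; delta no -> aborted; nova yes -> prepared; flint yes -> prepared

Answer: delta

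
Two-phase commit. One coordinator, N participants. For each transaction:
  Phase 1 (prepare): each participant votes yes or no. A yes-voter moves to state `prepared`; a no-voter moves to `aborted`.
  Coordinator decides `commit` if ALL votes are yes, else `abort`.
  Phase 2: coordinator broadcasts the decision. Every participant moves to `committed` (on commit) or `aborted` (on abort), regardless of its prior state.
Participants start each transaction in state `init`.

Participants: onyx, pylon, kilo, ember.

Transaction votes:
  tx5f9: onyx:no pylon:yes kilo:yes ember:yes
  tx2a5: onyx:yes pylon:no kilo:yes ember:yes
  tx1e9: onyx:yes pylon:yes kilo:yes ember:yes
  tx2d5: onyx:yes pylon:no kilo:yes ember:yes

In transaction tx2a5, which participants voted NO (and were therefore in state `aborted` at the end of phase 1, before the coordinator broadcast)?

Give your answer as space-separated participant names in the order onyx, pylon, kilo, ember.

Answer: pylon

Derivation:
Txn tx2a5 phase 1: onyx yes -> prepared; pylon no -> aborted; kilo yes -> prepared; ember yes -> prepared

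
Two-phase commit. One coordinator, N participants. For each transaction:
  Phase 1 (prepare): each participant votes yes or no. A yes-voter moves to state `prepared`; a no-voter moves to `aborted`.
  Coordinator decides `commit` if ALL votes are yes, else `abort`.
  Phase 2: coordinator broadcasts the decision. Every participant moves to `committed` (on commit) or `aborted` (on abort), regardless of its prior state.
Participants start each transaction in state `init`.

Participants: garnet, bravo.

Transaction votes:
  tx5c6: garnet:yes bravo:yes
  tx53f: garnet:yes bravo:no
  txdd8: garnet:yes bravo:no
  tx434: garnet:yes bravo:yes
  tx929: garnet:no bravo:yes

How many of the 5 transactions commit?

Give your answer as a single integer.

tx5c6: all yes -> commit (commits=1)
tx53f: no from bravo -> abort (commits=1)
txdd8: no from bravo -> abort (commits=1)
tx434: all yes -> commit (commits=2)
tx929: no from garnet -> abort (commits=2)

Answer: 2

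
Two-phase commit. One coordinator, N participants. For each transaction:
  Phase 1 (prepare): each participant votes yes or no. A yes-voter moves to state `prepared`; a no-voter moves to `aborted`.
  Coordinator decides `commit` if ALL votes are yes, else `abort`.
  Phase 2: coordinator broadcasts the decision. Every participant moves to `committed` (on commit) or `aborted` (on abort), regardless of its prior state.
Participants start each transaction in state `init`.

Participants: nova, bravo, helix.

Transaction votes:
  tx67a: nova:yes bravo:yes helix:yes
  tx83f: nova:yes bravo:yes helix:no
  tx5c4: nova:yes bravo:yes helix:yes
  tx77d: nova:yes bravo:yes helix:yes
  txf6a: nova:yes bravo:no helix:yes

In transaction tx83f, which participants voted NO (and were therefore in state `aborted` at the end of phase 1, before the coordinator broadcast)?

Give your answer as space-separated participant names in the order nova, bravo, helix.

Answer: helix

Derivation:
Txn tx83f phase 1: nova yes -> prepared; bravo yes -> prepared; helix no -> aborted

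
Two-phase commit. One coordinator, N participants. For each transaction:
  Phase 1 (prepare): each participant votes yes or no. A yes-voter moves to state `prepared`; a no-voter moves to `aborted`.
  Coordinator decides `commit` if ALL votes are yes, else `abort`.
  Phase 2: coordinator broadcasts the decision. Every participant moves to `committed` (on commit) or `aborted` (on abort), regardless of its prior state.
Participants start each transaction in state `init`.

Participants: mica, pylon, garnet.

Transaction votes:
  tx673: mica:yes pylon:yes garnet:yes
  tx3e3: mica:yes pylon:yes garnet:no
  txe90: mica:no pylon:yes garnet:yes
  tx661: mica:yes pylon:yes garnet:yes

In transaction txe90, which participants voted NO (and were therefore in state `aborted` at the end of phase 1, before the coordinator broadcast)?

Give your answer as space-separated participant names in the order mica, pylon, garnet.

Txn txe90 phase 1: mica no -> aborted; pylon yes -> prepared; garnet yes -> prepared

Answer: mica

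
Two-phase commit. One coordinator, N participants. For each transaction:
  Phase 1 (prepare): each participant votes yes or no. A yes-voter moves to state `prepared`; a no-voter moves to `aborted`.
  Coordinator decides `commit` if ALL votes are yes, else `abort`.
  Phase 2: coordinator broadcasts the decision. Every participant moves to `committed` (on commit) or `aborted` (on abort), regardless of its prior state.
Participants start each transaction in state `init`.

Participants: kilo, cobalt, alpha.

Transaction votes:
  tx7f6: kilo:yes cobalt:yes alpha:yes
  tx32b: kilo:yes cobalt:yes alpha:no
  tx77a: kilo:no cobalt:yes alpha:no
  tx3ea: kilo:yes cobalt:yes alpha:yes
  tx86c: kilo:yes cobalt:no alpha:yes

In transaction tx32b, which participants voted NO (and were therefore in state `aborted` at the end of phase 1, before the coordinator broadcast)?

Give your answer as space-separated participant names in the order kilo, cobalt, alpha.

Answer: alpha

Derivation:
Txn tx32b phase 1: kilo yes -> prepared; cobalt yes -> prepared; alpha no -> aborted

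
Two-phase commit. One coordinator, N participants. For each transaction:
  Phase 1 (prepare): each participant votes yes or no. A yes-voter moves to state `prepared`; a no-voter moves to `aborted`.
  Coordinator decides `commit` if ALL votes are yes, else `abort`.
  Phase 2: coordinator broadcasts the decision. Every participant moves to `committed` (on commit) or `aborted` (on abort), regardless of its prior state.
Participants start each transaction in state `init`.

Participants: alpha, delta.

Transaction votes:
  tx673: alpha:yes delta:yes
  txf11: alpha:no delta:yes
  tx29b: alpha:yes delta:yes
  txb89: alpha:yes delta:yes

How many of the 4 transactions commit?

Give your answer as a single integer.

Answer: 3

Derivation:
tx673: all yes -> commit (commits=1)
txf11: no from alpha -> abort (commits=1)
tx29b: all yes -> commit (commits=2)
txb89: all yes -> commit (commits=3)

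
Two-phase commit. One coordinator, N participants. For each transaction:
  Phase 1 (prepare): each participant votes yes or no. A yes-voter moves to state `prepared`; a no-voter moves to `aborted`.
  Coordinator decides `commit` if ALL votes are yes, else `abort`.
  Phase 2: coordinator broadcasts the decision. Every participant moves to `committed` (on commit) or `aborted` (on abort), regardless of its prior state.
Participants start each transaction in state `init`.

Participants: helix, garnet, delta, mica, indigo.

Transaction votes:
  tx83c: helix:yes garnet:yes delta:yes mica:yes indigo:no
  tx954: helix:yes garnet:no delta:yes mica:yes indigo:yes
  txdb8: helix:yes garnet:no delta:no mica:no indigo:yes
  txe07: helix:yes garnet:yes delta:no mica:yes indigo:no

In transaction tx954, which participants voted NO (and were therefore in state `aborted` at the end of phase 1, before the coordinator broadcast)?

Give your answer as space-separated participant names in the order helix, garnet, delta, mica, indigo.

Txn tx954 phase 1: helix yes -> prepared; garnet no -> aborted; delta yes -> prepared; mica yes -> prepared; indigo yes -> prepared

Answer: garnet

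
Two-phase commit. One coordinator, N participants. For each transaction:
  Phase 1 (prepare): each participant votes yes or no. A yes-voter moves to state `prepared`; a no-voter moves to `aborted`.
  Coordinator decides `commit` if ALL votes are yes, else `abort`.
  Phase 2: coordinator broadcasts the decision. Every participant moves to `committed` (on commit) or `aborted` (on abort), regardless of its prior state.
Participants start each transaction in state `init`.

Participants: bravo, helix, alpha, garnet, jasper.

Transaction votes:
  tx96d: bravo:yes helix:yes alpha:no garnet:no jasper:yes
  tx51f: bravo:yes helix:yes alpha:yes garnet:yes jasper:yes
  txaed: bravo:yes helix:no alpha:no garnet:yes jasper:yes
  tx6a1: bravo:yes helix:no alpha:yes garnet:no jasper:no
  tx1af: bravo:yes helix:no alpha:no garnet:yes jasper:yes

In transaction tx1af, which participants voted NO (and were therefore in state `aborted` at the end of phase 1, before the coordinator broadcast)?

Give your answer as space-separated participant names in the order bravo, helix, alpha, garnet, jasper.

Txn tx1af phase 1: bravo yes -> prepared; helix no -> aborted; alpha no -> aborted; garnet yes -> prepared; jasper yes -> prepared

Answer: helix alpha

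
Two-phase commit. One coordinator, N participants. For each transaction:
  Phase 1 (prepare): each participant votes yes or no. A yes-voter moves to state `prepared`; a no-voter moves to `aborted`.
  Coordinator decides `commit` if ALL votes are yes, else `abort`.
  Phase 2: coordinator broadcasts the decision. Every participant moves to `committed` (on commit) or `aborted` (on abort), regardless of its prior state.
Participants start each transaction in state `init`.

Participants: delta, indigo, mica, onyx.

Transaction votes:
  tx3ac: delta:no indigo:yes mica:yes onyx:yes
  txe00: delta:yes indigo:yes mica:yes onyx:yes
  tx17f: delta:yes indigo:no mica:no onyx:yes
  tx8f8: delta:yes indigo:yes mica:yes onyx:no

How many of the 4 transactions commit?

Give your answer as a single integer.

tx3ac: no from delta -> abort (commits=0)
txe00: all yes -> commit (commits=1)
tx17f: no from indigo, mica -> abort (commits=1)
tx8f8: no from onyx -> abort (commits=1)

Answer: 1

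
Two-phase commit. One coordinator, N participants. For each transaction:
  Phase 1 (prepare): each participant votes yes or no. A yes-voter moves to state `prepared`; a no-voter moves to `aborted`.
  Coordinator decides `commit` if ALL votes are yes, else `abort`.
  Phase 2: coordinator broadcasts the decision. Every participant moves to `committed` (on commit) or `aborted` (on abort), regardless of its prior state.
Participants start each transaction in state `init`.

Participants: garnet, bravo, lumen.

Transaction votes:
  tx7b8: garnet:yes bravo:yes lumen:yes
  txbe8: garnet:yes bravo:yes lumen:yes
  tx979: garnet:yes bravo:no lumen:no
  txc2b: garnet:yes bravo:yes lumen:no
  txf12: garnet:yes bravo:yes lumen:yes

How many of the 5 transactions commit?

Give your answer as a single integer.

tx7b8: all yes -> commit (commits=1)
txbe8: all yes -> commit (commits=2)
tx979: no from bravo, lumen -> abort (commits=2)
txc2b: no from lumen -> abort (commits=2)
txf12: all yes -> commit (commits=3)

Answer: 3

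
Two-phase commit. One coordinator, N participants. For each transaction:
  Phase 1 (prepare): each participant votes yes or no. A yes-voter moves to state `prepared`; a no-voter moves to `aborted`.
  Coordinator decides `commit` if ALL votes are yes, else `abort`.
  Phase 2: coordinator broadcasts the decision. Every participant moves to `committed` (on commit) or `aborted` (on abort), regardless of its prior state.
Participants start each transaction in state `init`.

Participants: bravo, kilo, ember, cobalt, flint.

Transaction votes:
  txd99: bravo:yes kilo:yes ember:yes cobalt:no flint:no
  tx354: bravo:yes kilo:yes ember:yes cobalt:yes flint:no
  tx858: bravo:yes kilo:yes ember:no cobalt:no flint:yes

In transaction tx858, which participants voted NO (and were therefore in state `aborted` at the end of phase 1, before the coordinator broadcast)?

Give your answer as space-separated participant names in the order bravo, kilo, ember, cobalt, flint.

Txn tx858 phase 1: bravo yes -> prepared; kilo yes -> prepared; ember no -> aborted; cobalt no -> aborted; flint yes -> prepared

Answer: ember cobalt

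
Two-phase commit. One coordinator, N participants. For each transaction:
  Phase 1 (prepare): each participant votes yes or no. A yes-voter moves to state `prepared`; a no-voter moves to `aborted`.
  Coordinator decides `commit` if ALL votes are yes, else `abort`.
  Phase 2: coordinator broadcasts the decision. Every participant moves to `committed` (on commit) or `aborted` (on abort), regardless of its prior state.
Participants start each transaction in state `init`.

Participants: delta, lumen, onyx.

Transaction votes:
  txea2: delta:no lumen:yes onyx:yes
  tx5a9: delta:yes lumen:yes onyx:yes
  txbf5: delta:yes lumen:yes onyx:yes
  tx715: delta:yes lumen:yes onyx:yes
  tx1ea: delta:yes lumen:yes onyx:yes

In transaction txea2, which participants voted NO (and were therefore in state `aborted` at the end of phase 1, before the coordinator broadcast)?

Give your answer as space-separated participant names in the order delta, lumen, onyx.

Answer: delta

Derivation:
Txn txea2 phase 1: delta no -> aborted; lumen yes -> prepared; onyx yes -> prepared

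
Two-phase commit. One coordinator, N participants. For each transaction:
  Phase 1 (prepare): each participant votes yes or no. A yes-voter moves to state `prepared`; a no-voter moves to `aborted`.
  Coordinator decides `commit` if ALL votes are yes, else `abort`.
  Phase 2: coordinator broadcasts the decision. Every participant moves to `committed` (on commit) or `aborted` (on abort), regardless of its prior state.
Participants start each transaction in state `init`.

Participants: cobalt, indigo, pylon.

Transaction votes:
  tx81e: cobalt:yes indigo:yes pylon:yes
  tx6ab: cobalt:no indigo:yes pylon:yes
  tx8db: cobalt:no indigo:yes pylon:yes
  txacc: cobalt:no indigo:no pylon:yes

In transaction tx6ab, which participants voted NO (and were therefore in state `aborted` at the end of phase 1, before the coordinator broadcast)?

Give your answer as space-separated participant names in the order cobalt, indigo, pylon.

Txn tx6ab phase 1: cobalt no -> aborted; indigo yes -> prepared; pylon yes -> prepared

Answer: cobalt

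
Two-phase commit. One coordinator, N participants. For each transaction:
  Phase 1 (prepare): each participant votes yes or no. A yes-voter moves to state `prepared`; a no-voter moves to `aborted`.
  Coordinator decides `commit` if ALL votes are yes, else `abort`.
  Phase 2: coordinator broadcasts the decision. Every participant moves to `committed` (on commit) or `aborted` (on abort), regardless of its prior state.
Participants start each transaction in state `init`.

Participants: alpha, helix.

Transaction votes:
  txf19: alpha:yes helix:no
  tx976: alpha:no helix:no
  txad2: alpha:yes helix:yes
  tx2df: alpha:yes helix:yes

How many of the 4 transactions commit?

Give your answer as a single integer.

Answer: 2

Derivation:
txf19: no from helix -> abort (commits=0)
tx976: no from alpha, helix -> abort (commits=0)
txad2: all yes -> commit (commits=1)
tx2df: all yes -> commit (commits=2)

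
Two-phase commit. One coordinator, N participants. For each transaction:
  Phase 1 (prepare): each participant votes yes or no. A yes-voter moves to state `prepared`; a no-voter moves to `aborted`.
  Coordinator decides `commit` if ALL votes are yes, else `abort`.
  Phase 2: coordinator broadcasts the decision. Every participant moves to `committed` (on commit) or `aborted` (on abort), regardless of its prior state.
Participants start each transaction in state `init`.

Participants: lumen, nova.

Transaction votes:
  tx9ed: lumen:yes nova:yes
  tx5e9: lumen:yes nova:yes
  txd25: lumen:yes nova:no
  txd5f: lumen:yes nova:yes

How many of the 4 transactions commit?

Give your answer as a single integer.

tx9ed: all yes -> commit (commits=1)
tx5e9: all yes -> commit (commits=2)
txd25: no from nova -> abort (commits=2)
txd5f: all yes -> commit (commits=3)

Answer: 3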